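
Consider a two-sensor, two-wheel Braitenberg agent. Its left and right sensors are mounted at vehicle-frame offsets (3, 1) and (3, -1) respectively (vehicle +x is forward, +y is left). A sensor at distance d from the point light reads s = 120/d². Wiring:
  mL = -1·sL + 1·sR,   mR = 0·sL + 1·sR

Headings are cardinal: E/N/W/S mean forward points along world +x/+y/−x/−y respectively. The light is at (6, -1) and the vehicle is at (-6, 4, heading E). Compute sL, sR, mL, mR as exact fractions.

left sensor world pos  = (-3, 5); dL² = 117
right sensor world pos = (-3, 3); dR² = 97
sL = 120/117 = 40/39
sR = 120/97 = 120/97
mL = -1·sL + 1·sR = 800/3783
mR = 0·sL + 1·sR = 120/97

40/39 120/97 800/3783 120/97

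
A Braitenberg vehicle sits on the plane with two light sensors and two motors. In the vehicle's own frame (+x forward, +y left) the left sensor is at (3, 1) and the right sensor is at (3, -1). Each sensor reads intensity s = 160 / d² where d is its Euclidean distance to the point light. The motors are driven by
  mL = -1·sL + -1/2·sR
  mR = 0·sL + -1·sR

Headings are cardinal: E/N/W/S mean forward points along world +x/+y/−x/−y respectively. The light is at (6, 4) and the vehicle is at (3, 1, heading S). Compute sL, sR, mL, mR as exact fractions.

left sensor world pos  = (4, -2); dL² = 40
right sensor world pos = (2, -2); dR² = 52
sL = 160/40 = 4
sR = 160/52 = 40/13
mL = -1·sL + -1/2·sR = -72/13
mR = 0·sL + -1·sR = -40/13

4 40/13 -72/13 -40/13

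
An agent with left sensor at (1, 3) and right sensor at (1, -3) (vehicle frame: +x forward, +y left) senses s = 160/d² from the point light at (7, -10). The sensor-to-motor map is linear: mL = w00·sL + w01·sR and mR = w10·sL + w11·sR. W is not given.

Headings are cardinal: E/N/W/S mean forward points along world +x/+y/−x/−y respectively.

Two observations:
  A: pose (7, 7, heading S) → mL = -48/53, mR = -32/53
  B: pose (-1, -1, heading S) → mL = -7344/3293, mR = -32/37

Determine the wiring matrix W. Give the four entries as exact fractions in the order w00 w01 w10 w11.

obs A: pose=(7,7,S) → sL=32/53, sR=32/53, mL=-48/53, mR=-32/53
obs B: pose=(-1,-1,S) → sL=160/89, sR=32/37, mL=-7344/3293, mR=-32/37
sensor matrix S = [[32/53, 32/53], [160/89, 32/37]]; det S = -98304/174529
solve [mL_A; mL_B] = S·[w00; w01] and [mR_A; mR_B] = S·[w10; w11]:
  w00 = -1, w01 = -1/2, w10 = 0, w11 = -1

-1 -1/2 0 -1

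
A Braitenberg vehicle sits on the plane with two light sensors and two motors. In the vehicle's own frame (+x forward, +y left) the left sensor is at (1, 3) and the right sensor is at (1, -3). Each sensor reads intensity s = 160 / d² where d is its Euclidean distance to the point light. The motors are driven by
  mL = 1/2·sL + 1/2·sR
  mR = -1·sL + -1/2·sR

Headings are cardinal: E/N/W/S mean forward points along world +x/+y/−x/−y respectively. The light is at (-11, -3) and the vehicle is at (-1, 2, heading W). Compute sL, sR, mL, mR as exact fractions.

left sensor world pos  = (-2, -1); dL² = 85
right sensor world pos = (-2, 5); dR² = 145
sL = 160/85 = 32/17
sR = 160/145 = 32/29
mL = 1/2·sL + 1/2·sR = 736/493
mR = -1·sL + -1/2·sR = -1200/493

32/17 32/29 736/493 -1200/493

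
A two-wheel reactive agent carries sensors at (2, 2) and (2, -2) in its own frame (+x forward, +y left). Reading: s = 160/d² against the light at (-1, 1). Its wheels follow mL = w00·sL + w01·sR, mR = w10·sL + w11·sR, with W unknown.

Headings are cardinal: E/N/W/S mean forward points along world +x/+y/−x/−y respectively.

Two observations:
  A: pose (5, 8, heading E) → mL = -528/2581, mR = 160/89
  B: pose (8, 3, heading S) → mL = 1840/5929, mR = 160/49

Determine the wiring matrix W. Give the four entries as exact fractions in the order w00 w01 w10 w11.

obs A: pose=(5,8,E) → sL=32/29, sR=160/89, mL=-528/2581, mR=160/89
obs B: pose=(8,3,S) → sL=160/121, sR=160/49, mL=1840/5929, mR=160/49
sensor matrix S = [[32/29, 160/89], [160/121, 160/49]]; det S = 18759680/15302749
solve [mL_A; mL_B] = S·[w00; w01] and [mR_A; mR_B] = S·[w10; w11]:
  w00 = -1, w01 = 1/2, w10 = 0, w11 = 1

-1 1/2 0 1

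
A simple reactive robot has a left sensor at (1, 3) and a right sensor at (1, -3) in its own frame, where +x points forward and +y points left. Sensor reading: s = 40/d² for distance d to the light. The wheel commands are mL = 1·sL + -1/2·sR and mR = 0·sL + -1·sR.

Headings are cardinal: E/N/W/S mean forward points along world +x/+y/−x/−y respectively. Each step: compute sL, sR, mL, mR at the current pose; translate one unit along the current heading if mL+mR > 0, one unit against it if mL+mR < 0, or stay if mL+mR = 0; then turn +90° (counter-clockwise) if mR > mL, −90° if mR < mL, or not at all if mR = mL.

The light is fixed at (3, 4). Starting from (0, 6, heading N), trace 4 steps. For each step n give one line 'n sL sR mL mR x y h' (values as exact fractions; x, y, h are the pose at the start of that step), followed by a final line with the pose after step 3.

0 8/9 40/9 -4/3 -40/9 0 6 N
1 2 5 -1/2 -5 0 5 E
2 40 40/49 1940/49 -40/49 -1 5 S
3 20/17 20/17 10/17 -20/17 -1 4 W
final 0 4 N

n=0: pose=(0,6,N); sL=8/9, sR=40/9; mL=-4/3, mR=-40/9; mL+mR=-52/9 → advance -1; mR−mL=-28/9 → turn -1·90°
n=1: pose=(0,5,E); sL=2, sR=5; mL=-1/2, mR=-5; mL+mR=-11/2 → advance -1; mR−mL=-9/2 → turn -1·90°
n=2: pose=(-1,5,S); sL=40, sR=40/49; mL=1940/49, mR=-40/49; mL+mR=1900/49 → advance +1; mR−mL=-1980/49 → turn -1·90°
n=3: pose=(-1,4,W); sL=20/17, sR=20/17; mL=10/17, mR=-20/17; mL+mR=-10/17 → advance -1; mR−mL=-30/17 → turn -1·90°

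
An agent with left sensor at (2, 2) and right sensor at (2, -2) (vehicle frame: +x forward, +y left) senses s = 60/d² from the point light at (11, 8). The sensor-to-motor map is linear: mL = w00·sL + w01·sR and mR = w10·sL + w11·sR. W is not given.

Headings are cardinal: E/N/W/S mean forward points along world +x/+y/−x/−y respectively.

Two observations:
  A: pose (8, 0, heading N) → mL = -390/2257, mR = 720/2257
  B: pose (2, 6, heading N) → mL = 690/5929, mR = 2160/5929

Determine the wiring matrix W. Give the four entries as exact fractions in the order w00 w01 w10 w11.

-1 1/2 -1/2 1/2

obs A: pose=(8,0,N) → sL=60/61, sR=60/37, mL=-390/2257, mR=720/2257
obs B: pose=(2,6,N) → sL=60/121, sR=60/49, mL=690/5929, mR=2160/5929
sensor matrix S = [[60/61, 60/37], [60/121, 60/49]]; det S = 5356800/13381753
solve [mL_A; mL_B] = S·[w00; w01] and [mR_A; mR_B] = S·[w10; w11]:
  w00 = -1, w01 = 1/2, w10 = -1/2, w11 = 1/2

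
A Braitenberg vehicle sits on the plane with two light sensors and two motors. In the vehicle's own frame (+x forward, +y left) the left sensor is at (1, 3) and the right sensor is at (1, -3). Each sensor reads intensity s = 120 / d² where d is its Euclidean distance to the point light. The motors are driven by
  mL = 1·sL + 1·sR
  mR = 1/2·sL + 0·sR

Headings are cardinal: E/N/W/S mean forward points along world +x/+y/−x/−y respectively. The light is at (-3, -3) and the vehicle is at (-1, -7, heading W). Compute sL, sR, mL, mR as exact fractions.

left sensor world pos  = (-2, -10); dL² = 50
right sensor world pos = (-2, -4); dR² = 2
sL = 120/50 = 12/5
sR = 120/2 = 60
mL = 1·sL + 1·sR = 312/5
mR = 1/2·sL + 0·sR = 6/5

12/5 60 312/5 6/5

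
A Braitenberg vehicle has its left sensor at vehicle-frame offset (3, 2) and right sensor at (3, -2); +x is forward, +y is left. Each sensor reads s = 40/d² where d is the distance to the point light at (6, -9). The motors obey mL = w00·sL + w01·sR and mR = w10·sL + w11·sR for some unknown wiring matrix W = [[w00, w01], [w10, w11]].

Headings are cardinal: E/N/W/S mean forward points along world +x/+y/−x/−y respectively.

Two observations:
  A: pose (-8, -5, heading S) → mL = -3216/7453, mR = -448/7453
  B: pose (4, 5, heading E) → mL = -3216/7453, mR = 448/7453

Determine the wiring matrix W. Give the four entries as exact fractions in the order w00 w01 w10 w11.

obs A: pose=(-8,-5,S) → sL=8/29, sR=40/257, mL=-3216/7453, mR=-448/7453
obs B: pose=(4,5,E) → sL=40/257, sR=8/29, mL=-3216/7453, mR=448/7453
sensor matrix S = [[8/29, 40/257], [40/257, 8/29]]; det S = 2881536/55547209
solve [mL_A; mL_B] = S·[w00; w01] and [mR_A; mR_B] = S·[w10; w11]:
  w00 = -1, w01 = -1, w10 = -1/2, w11 = 1/2

-1 -1 -1/2 1/2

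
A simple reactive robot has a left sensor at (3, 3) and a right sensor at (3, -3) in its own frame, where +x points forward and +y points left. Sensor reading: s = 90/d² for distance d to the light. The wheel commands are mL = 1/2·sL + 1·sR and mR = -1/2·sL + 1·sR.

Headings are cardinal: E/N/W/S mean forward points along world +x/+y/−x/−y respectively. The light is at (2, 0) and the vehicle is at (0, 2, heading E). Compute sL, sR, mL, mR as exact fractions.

left sensor world pos  = (3, 5); dL² = 26
right sensor world pos = (3, -1); dR² = 2
sL = 90/26 = 45/13
sR = 90/2 = 45
mL = 1/2·sL + 1·sR = 1215/26
mR = -1/2·sL + 1·sR = 1125/26

45/13 45 1215/26 1125/26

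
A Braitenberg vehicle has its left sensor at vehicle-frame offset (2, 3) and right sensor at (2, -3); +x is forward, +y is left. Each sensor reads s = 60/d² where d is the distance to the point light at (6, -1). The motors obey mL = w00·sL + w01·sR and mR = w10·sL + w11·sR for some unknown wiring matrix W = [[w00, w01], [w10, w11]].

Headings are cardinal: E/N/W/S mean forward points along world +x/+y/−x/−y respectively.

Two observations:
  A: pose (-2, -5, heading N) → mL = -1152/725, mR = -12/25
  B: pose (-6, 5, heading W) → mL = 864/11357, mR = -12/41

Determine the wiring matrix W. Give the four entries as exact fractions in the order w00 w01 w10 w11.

1 -1 -1 0

obs A: pose=(-2,-5,N) → sL=12/25, sR=60/29, mL=-1152/725, mR=-12/25
obs B: pose=(-6,5,W) → sL=12/41, sR=60/277, mL=864/11357, mR=-12/41
sensor matrix S = [[12/25, 60/29], [12/41, 60/277]]; det S = -825984/1646765
solve [mL_A; mL_B] = S·[w00; w01] and [mR_A; mR_B] = S·[w10; w11]:
  w00 = 1, w01 = -1, w10 = -1, w11 = 0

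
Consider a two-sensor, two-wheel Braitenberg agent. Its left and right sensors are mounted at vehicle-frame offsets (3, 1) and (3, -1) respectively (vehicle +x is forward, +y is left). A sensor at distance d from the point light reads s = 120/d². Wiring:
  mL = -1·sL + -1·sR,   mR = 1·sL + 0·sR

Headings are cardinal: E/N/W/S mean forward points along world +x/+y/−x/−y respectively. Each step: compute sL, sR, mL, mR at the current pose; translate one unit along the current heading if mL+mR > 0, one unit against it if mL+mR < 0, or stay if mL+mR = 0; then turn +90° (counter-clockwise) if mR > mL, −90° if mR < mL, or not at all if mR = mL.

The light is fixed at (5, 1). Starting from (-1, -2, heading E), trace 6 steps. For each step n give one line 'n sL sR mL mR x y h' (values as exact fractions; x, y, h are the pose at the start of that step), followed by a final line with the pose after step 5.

0 120/13 24/5 -912/65 120/13 -1 -2 E
1 15/8 10/3 -125/24 15/8 -2 -2 N
2 24/25 120/109 -5616/2725 24/25 -2 -3 W
3 60/37 60/49 -5160/1813 60/37 -1 -3 S
4 120/13 24/5 -912/65 120/13 -1 -2 E
5 15/8 10/3 -125/24 15/8 -2 -2 N
final -2 -3 W

n=0: pose=(-1,-2,E); sL=120/13, sR=24/5; mL=-912/65, mR=120/13; mL+mR=-24/5 → advance -1; mR−mL=1512/65 → turn +1·90°
n=1: pose=(-2,-2,N); sL=15/8, sR=10/3; mL=-125/24, mR=15/8; mL+mR=-10/3 → advance -1; mR−mL=85/12 → turn +1·90°
n=2: pose=(-2,-3,W); sL=24/25, sR=120/109; mL=-5616/2725, mR=24/25; mL+mR=-120/109 → advance -1; mR−mL=8232/2725 → turn +1·90°
n=3: pose=(-1,-3,S); sL=60/37, sR=60/49; mL=-5160/1813, mR=60/37; mL+mR=-60/49 → advance -1; mR−mL=8100/1813 → turn +1·90°
n=4: pose=(-1,-2,E); sL=120/13, sR=24/5; mL=-912/65, mR=120/13; mL+mR=-24/5 → advance -1; mR−mL=1512/65 → turn +1·90°
n=5: pose=(-2,-2,N); sL=15/8, sR=10/3; mL=-125/24, mR=15/8; mL+mR=-10/3 → advance -1; mR−mL=85/12 → turn +1·90°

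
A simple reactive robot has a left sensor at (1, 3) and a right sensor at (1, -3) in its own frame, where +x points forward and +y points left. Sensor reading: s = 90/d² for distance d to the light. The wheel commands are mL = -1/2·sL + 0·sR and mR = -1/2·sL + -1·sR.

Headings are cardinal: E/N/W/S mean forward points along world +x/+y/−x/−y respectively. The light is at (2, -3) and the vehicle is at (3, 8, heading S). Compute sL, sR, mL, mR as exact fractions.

left sensor world pos  = (6, 7); dL² = 116
right sensor world pos = (0, 7); dR² = 104
sL = 90/116 = 45/58
sR = 90/104 = 45/52
mL = -1/2·sL + 0·sR = -45/116
mR = -1/2·sL + -1·sR = -945/754

45/58 45/52 -45/116 -945/754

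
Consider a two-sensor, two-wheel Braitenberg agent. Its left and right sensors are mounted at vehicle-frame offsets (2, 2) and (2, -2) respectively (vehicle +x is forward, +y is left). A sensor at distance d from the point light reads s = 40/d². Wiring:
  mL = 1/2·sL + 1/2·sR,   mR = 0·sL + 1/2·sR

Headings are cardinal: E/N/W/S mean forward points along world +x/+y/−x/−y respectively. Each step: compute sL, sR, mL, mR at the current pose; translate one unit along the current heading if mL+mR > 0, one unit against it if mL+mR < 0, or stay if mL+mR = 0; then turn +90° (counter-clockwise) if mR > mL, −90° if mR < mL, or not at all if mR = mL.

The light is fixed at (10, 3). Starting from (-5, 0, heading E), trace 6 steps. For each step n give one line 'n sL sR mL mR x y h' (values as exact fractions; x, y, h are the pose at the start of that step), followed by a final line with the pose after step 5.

n=0: pose=(-5,0,E); sL=4/17, sR=20/97; mL=364/1649, mR=10/97; mL+mR=534/1649 → advance +1; mR−mL=-2/17 → turn -1·90°
n=1: pose=(-4,0,S); sL=40/169, sR=40/281; mL=9000/47489, mR=20/281; mL+mR=12380/47489 → advance +1; mR−mL=-20/169 → turn -1·90°
n=2: pose=(-4,-1,W); sL=10/73, sR=2/13; mL=138/949, mR=1/13; mL+mR=211/949 → advance +1; mR−mL=-5/73 → turn -1·90°
n=3: pose=(-5,-1,N); sL=40/293, sR=40/173; mL=9320/50689, mR=20/173; mL+mR=15180/50689 → advance +1; mR−mL=-20/293 → turn -1·90°
n=4: pose=(-5,0,E); sL=4/17, sR=20/97; mL=364/1649, mR=10/97; mL+mR=534/1649 → advance +1; mR−mL=-2/17 → turn -1·90°
n=5: pose=(-4,0,S); sL=40/169, sR=40/281; mL=9000/47489, mR=20/281; mL+mR=12380/47489 → advance +1; mR−mL=-20/169 → turn -1·90°

0 4/17 20/97 364/1649 10/97 -5 0 E
1 40/169 40/281 9000/47489 20/281 -4 0 S
2 10/73 2/13 138/949 1/13 -4 -1 W
3 40/293 40/173 9320/50689 20/173 -5 -1 N
4 4/17 20/97 364/1649 10/97 -5 0 E
5 40/169 40/281 9000/47489 20/281 -4 0 S
final -4 -1 W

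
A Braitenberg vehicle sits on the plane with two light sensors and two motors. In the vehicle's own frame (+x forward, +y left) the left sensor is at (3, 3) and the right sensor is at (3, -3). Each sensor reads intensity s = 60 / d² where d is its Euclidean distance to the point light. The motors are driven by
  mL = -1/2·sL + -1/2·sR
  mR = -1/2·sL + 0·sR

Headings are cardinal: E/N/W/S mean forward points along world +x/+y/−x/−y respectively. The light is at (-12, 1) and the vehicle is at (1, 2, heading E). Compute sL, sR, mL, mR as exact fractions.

left sensor world pos  = (4, 5); dL² = 272
right sensor world pos = (4, -1); dR² = 260
sL = 60/272 = 15/68
sR = 60/260 = 3/13
mL = -1/2·sL + -1/2·sR = -399/1768
mR = -1/2·sL + 0·sR = -15/136

15/68 3/13 -399/1768 -15/136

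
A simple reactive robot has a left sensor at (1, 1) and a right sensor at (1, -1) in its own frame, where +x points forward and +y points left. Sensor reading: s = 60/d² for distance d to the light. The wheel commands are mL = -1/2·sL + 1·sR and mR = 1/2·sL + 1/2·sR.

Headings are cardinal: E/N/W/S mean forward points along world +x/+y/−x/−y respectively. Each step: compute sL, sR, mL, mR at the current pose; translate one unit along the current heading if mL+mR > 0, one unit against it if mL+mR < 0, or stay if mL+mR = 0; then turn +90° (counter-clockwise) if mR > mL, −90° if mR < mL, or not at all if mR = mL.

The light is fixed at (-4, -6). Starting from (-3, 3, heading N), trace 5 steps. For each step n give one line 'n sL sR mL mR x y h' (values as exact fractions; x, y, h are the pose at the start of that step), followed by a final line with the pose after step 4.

n=0: pose=(-3,3,N); sL=3/5, sR=15/26; mL=18/65, mR=153/260; mL+mR=45/52 → advance +1; mR−mL=81/260 → turn +1·90°
n=1: pose=(-3,4,W); sL=20/27, sR=60/121; mL=410/3267, mR=2020/3267; mL+mR=90/121 → advance +1; mR−mL=1610/3267 → turn +1·90°
n=2: pose=(-4,4,S); sL=30/41, sR=30/41; mL=15/41, mR=30/41; mL+mR=45/41 → advance +1; mR−mL=15/41 → turn +1·90°
n=3: pose=(-4,3,E); sL=60/101, sR=12/13; mL=822/1313, mR=996/1313; mL+mR=18/13 → advance +1; mR−mL=174/1313 → turn +1·90°
n=4: pose=(-3,3,N); sL=3/5, sR=15/26; mL=18/65, mR=153/260; mL+mR=45/52 → advance +1; mR−mL=81/260 → turn +1·90°

0 3/5 15/26 18/65 153/260 -3 3 N
1 20/27 60/121 410/3267 2020/3267 -3 4 W
2 30/41 30/41 15/41 30/41 -4 4 S
3 60/101 12/13 822/1313 996/1313 -4 3 E
4 3/5 15/26 18/65 153/260 -3 3 N
final -3 4 W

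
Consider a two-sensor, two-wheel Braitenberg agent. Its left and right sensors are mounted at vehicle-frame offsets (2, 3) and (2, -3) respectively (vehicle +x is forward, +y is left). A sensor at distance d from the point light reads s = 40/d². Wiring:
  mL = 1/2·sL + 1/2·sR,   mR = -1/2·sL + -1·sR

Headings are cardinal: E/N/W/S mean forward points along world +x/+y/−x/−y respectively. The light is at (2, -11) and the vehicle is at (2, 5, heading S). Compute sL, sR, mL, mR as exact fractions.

8/41 8/41 8/41 -12/41

left sensor world pos  = (5, 3); dL² = 205
right sensor world pos = (-1, 3); dR² = 205
sL = 40/205 = 8/41
sR = 40/205 = 8/41
mL = 1/2·sL + 1/2·sR = 8/41
mR = -1/2·sL + -1·sR = -12/41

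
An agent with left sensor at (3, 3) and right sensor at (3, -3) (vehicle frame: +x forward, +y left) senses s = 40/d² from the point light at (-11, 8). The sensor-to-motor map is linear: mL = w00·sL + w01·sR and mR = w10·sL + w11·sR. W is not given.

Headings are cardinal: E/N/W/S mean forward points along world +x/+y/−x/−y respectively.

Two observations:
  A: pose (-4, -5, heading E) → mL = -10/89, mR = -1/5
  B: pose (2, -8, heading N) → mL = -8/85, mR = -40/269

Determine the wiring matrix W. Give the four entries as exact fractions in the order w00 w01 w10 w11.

0 -1 -1 0

obs A: pose=(-4,-5,E) → sL=1/5, sR=10/89, mL=-10/89, mR=-1/5
obs B: pose=(2,-8,N) → sL=40/269, sR=8/85, mL=-8/85, mR=-40/269
sensor matrix S = [[1/5, 10/89], [40/269, 8/85]]; det S = 21528/10174925
solve [mL_A; mL_B] = S·[w00; w01] and [mR_A; mR_B] = S·[w10; w11]:
  w00 = 0, w01 = -1, w10 = -1, w11 = 0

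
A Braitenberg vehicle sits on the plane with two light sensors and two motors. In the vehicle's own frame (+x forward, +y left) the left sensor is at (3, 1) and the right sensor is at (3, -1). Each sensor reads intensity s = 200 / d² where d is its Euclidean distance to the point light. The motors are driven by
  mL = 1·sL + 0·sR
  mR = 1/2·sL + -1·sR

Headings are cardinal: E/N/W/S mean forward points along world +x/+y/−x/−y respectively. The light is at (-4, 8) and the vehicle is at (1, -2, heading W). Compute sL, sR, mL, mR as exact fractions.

left sensor world pos  = (-2, -3); dL² = 125
right sensor world pos = (-2, -1); dR² = 85
sL = 200/125 = 8/5
sR = 200/85 = 40/17
mL = 1·sL + 0·sR = 8/5
mR = 1/2·sL + -1·sR = -132/85

8/5 40/17 8/5 -132/85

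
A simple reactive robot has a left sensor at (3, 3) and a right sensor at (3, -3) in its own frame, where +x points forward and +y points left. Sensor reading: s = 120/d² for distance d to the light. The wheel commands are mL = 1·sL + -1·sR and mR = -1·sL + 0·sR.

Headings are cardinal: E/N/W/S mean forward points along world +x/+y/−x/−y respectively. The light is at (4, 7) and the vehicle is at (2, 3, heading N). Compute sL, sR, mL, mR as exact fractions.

60/13 60 -720/13 -60/13

left sensor world pos  = (-1, 6); dL² = 26
right sensor world pos = (5, 6); dR² = 2
sL = 120/26 = 60/13
sR = 120/2 = 60
mL = 1·sL + -1·sR = -720/13
mR = -1·sL + 0·sR = -60/13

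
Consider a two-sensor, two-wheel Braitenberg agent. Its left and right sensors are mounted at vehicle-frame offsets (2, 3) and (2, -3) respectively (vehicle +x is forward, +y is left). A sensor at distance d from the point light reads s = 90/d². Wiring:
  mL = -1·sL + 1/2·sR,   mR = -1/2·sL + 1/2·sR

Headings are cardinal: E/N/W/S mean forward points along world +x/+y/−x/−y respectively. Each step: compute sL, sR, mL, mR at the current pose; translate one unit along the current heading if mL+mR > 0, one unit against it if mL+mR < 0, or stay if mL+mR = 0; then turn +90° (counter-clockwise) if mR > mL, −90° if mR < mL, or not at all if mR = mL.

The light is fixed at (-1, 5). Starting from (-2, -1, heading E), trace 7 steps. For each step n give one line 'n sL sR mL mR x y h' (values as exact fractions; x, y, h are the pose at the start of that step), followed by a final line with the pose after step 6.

0 9 45/41 -693/82 -162/41 -2 -1 E
1 90/41 90/17 315/697 1080/697 -3 -1 N
2 9/8 9/2 9/8 27/16 -3 0 W
3 90/49 18/17 -1089/833 -324/833 -4 0 S
4 45 9/5 -441/10 -108/5 -4 1 E
5 90/53 18 387/53 432/53 -5 1 N
6 5/4 5/2 0 5/8 -5 2 W
final -6 2 S

n=0: pose=(-2,-1,E); sL=9, sR=45/41; mL=-693/82, mR=-162/41; mL+mR=-1017/82 → advance -1; mR−mL=9/2 → turn +1·90°
n=1: pose=(-3,-1,N); sL=90/41, sR=90/17; mL=315/697, mR=1080/697; mL+mR=1395/697 → advance +1; mR−mL=45/41 → turn +1·90°
n=2: pose=(-3,0,W); sL=9/8, sR=9/2; mL=9/8, mR=27/16; mL+mR=45/16 → advance +1; mR−mL=9/16 → turn +1·90°
n=3: pose=(-4,0,S); sL=90/49, sR=18/17; mL=-1089/833, mR=-324/833; mL+mR=-1413/833 → advance -1; mR−mL=45/49 → turn +1·90°
n=4: pose=(-4,1,E); sL=45, sR=9/5; mL=-441/10, mR=-108/5; mL+mR=-657/10 → advance -1; mR−mL=45/2 → turn +1·90°
n=5: pose=(-5,1,N); sL=90/53, sR=18; mL=387/53, mR=432/53; mL+mR=819/53 → advance +1; mR−mL=45/53 → turn +1·90°
n=6: pose=(-5,2,W); sL=5/4, sR=5/2; mL=0, mR=5/8; mL+mR=5/8 → advance +1; mR−mL=5/8 → turn +1·90°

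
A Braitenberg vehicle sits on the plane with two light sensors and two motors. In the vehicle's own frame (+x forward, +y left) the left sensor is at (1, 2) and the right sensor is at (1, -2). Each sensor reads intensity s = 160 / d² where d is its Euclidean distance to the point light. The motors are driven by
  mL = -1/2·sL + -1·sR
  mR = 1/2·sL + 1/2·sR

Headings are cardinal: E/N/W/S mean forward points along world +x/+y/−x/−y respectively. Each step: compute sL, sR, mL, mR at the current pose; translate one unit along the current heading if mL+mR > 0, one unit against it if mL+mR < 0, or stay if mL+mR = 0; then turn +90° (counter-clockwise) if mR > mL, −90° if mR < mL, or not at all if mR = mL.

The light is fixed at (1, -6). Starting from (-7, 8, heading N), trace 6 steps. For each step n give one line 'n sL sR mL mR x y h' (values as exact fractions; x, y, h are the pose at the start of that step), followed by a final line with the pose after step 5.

n=0: pose=(-7,8,N); sL=32/65, sR=160/261; mL=-14576/16965, mR=9376/16965; mL+mR=-80/261 → advance -1; mR−mL=7984/5655 → turn +1·90°
n=1: pose=(-7,7,W); sL=80/101, sR=80/153; mL=-14200/15453, mR=10160/15453; mL+mR=-40/153 → advance -1; mR−mL=8120/5151 → turn +1·90°
n=2: pose=(-6,7,S); sL=160/169, sR=32/45; mL=-9008/7605, mR=6304/7605; mL+mR=-16/45 → advance -1; mR−mL=5104/2535 → turn +1·90°
n=3: pose=(-6,8,E); sL=40/73, sR=8/9; mL=-764/657, mR=472/657; mL+mR=-4/9 → advance -1; mR−mL=412/219 → turn +1·90°
n=4: pose=(-7,8,N); sL=32/65, sR=160/261; mL=-14576/16965, mR=9376/16965; mL+mR=-80/261 → advance -1; mR−mL=7984/5655 → turn +1·90°
n=5: pose=(-7,7,W); sL=80/101, sR=80/153; mL=-14200/15453, mR=10160/15453; mL+mR=-40/153 → advance -1; mR−mL=8120/5151 → turn +1·90°

0 32/65 160/261 -14576/16965 9376/16965 -7 8 N
1 80/101 80/153 -14200/15453 10160/15453 -7 7 W
2 160/169 32/45 -9008/7605 6304/7605 -6 7 S
3 40/73 8/9 -764/657 472/657 -6 8 E
4 32/65 160/261 -14576/16965 9376/16965 -7 8 N
5 80/101 80/153 -14200/15453 10160/15453 -7 7 W
final -6 7 S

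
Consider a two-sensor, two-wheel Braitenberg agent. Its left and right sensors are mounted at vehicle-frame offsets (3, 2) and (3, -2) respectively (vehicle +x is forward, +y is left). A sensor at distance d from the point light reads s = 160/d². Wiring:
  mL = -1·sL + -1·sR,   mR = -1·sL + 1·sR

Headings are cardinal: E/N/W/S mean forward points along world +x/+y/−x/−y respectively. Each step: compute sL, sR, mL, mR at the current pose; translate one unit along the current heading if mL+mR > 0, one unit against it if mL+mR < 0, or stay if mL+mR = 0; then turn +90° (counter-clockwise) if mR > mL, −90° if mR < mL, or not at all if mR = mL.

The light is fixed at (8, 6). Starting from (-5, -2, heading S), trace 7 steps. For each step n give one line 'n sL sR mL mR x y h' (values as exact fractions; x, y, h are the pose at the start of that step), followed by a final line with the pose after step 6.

0 80/121 80/173 -23520/20933 -4160/20933 -5 -2 S
1 32/25 160/181 -9792/4525 -1792/4525 -5 -1 E
2 10/17 1 -27/17 7/17 -6 -1 N
3 160/389 32/65 -22848/25285 2048/25285 -6 -2 W
4 80/121 80/173 -23520/20933 -4160/20933 -5 -2 S
5 32/25 160/181 -9792/4525 -1792/4525 -5 -1 E
6 10/17 1 -27/17 7/17 -6 -1 N
final -6 -2 W

n=0: pose=(-5,-2,S); sL=80/121, sR=80/173; mL=-23520/20933, mR=-4160/20933; mL+mR=-160/121 → advance -1; mR−mL=160/173 → turn +1·90°
n=1: pose=(-5,-1,E); sL=32/25, sR=160/181; mL=-9792/4525, mR=-1792/4525; mL+mR=-64/25 → advance -1; mR−mL=320/181 → turn +1·90°
n=2: pose=(-6,-1,N); sL=10/17, sR=1; mL=-27/17, mR=7/17; mL+mR=-20/17 → advance -1; mR−mL=2 → turn +1·90°
n=3: pose=(-6,-2,W); sL=160/389, sR=32/65; mL=-22848/25285, mR=2048/25285; mL+mR=-320/389 → advance -1; mR−mL=64/65 → turn +1·90°
n=4: pose=(-5,-2,S); sL=80/121, sR=80/173; mL=-23520/20933, mR=-4160/20933; mL+mR=-160/121 → advance -1; mR−mL=160/173 → turn +1·90°
n=5: pose=(-5,-1,E); sL=32/25, sR=160/181; mL=-9792/4525, mR=-1792/4525; mL+mR=-64/25 → advance -1; mR−mL=320/181 → turn +1·90°
n=6: pose=(-6,-1,N); sL=10/17, sR=1; mL=-27/17, mR=7/17; mL+mR=-20/17 → advance -1; mR−mL=2 → turn +1·90°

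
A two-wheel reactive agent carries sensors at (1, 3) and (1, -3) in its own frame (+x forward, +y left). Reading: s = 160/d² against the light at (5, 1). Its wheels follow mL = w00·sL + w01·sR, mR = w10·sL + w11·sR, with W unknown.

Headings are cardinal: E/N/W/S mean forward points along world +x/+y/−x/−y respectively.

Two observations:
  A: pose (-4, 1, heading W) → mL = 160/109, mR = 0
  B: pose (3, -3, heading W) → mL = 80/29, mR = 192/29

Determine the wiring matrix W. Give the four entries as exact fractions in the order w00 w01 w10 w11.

1 0 -1/2 1/2

obs A: pose=(-4,1,W) → sL=160/109, sR=160/109, mL=160/109, mR=0
obs B: pose=(3,-3,W) → sL=80/29, sR=16, mL=80/29, mR=192/29
sensor matrix S = [[160/109, 160/109], [80/29, 16]]; det S = 61440/3161
solve [mL_A; mL_B] = S·[w00; w01] and [mR_A; mR_B] = S·[w10; w11]:
  w00 = 1, w01 = 0, w10 = -1/2, w11 = 1/2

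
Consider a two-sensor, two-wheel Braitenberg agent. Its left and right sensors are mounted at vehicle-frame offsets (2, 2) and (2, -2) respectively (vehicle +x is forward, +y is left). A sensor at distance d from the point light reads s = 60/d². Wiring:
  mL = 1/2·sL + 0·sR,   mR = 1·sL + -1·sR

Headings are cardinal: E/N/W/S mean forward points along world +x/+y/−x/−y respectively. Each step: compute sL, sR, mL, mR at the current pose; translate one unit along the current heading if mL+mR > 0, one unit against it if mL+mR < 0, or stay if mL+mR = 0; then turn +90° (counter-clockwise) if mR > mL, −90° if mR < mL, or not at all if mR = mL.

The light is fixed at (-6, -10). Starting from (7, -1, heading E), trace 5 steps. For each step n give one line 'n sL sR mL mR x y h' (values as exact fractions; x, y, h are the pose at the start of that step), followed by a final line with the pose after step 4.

0 30/173 30/137 15/173 -1080/23701 7 -1 E
1 12/61 60/193 6/61 -1344/11773 8 -1 S
2 15/52 5/24 15/104 25/312 8 0 W
3 12/53 20/123 6/53 416/6519 7 0 N
4 30/197 10/51 15/197 -440/10047 7 1 E
final 8 1 S

n=0: pose=(7,-1,E); sL=30/173, sR=30/137; mL=15/173, mR=-1080/23701; mL+mR=975/23701 → advance +1; mR−mL=-3135/23701 → turn -1·90°
n=1: pose=(8,-1,S); sL=12/61, sR=60/193; mL=6/61, mR=-1344/11773; mL+mR=-186/11773 → advance -1; mR−mL=-2502/11773 → turn -1·90°
n=2: pose=(8,0,W); sL=15/52, sR=5/24; mL=15/104, mR=25/312; mL+mR=35/156 → advance +1; mR−mL=-5/78 → turn -1·90°
n=3: pose=(7,0,N); sL=12/53, sR=20/123; mL=6/53, mR=416/6519; mL+mR=1154/6519 → advance +1; mR−mL=-322/6519 → turn -1·90°
n=4: pose=(7,1,E); sL=30/197, sR=10/51; mL=15/197, mR=-440/10047; mL+mR=325/10047 → advance +1; mR−mL=-1205/10047 → turn -1·90°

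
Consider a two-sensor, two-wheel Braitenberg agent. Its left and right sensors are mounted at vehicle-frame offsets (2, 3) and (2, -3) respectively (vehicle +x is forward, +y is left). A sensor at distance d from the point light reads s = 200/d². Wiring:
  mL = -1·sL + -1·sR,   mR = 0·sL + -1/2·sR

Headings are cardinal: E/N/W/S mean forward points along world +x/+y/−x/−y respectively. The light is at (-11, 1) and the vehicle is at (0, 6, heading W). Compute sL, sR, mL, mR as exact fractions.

40/17 40/29 -1840/493 -20/29

left sensor world pos  = (-2, 3); dL² = 85
right sensor world pos = (-2, 9); dR² = 145
sL = 200/85 = 40/17
sR = 200/145 = 40/29
mL = -1·sL + -1·sR = -1840/493
mR = 0·sL + -1/2·sR = -20/29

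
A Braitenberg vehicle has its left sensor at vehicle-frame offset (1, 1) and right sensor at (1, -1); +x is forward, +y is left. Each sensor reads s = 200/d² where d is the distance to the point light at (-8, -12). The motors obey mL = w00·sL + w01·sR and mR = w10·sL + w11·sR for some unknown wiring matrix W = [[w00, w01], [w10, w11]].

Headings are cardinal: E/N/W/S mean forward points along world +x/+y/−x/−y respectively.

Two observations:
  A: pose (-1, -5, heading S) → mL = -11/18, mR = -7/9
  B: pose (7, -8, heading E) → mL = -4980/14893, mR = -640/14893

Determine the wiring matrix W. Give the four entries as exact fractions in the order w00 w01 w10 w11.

obs A: pose=(-1,-5,S) → sL=2, sR=25/9, mL=-11/18, mR=-7/9
obs B: pose=(7,-8,E) → sL=200/281, sR=40/53, mL=-4980/14893, mR=-640/14893
sensor matrix S = [[2, 25/9], [200/281, 40/53]]; det S = -62680/134037
solve [mL_A; mL_B] = S·[w00; w01] and [mR_A; mR_B] = S·[w10; w11]:
  w00 = -1, w01 = 1/2, w10 = 1, w11 = -1

-1 1/2 1 -1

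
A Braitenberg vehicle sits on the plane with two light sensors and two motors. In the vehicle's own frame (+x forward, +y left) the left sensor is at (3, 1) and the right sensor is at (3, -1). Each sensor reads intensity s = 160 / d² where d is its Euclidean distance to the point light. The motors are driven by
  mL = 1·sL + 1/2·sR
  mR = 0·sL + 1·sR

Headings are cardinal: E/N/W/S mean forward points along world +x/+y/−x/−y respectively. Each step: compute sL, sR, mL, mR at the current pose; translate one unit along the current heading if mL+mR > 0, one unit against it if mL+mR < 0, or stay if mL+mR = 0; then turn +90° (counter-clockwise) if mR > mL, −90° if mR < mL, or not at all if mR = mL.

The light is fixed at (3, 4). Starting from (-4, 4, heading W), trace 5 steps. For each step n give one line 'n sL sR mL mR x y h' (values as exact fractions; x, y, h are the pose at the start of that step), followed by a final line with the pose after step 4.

n=0: pose=(-4,4,W); sL=160/101, sR=160/101; mL=240/101, mR=160/101; mL+mR=400/101 → advance +1; mR−mL=-80/101 → turn -1·90°
n=1: pose=(-5,4,N); sL=16/9, sR=80/29; mL=824/261, mR=80/29; mL+mR=1544/261 → advance +1; mR−mL=-104/261 → turn -1·90°
n=2: pose=(-5,5,E); sL=160/29, sR=32/5; mL=1264/145, mR=32/5; mL+mR=2192/145 → advance +1; mR−mL=-336/145 → turn -1·90°
n=3: pose=(-4,5,S); sL=4, sR=40/17; mL=88/17, mR=40/17; mL+mR=128/17 → advance +1; mR−mL=-48/17 → turn -1·90°
n=4: pose=(-4,4,W); sL=160/101, sR=160/101; mL=240/101, mR=160/101; mL+mR=400/101 → advance +1; mR−mL=-80/101 → turn -1·90°

0 160/101 160/101 240/101 160/101 -4 4 W
1 16/9 80/29 824/261 80/29 -5 4 N
2 160/29 32/5 1264/145 32/5 -5 5 E
3 4 40/17 88/17 40/17 -4 5 S
4 160/101 160/101 240/101 160/101 -4 4 W
final -5 4 N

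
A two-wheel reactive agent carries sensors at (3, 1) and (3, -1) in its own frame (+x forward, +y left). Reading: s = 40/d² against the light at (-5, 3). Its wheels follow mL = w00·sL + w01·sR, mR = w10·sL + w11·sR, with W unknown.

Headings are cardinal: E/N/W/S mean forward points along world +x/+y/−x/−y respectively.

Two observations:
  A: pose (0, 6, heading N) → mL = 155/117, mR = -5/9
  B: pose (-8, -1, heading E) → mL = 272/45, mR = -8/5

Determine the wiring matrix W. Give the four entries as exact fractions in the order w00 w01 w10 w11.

1 1 0 -1

obs A: pose=(0,6,N) → sL=10/13, sR=5/9, mL=155/117, mR=-5/9
obs B: pose=(-8,-1,E) → sL=40/9, sR=8/5, mL=272/45, mR=-8/5
sensor matrix S = [[10/13, 5/9], [40/9, 8/5]]; det S = -1304/1053
solve [mL_A; mL_B] = S·[w00; w01] and [mR_A; mR_B] = S·[w10; w11]:
  w00 = 1, w01 = 1, w10 = 0, w11 = -1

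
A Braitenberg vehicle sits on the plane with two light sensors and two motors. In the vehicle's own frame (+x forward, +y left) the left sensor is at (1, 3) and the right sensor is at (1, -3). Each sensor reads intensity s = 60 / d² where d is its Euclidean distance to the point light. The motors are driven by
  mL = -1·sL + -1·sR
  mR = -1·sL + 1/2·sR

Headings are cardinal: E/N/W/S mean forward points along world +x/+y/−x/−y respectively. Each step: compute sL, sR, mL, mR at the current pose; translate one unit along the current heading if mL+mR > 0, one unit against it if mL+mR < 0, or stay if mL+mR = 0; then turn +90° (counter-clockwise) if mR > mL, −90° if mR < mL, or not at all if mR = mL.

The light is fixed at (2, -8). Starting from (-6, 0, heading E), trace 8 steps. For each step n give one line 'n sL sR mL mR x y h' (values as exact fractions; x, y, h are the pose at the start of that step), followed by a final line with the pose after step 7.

n=0: pose=(-6,0,E); sL=6/17, sR=30/37; mL=-732/629, mR=33/629; mL+mR=-699/629 → advance -1; mR−mL=45/37 → turn +1·90°
n=1: pose=(-7,0,N); sL=4/15, sR=20/39; mL=-152/195, mR=-2/195; mL+mR=-154/195 → advance -1; mR−mL=10/13 → turn +1·90°
n=2: pose=(-7,-1,W); sL=15/29, sR=3/10; mL=-237/290, mR=-213/580; mL+mR=-687/580 → advance -1; mR−mL=9/20 → turn +1·90°
n=3: pose=(-6,-1,S); sL=60/61, sR=60/157; mL=-13080/9577, mR=-7590/9577; mL+mR=-20670/9577 → advance -1; mR−mL=90/157 → turn +1·90°
n=4: pose=(-6,0,E); sL=6/17, sR=30/37; mL=-732/629, mR=33/629; mL+mR=-699/629 → advance -1; mR−mL=45/37 → turn +1·90°
n=5: pose=(-7,0,N); sL=4/15, sR=20/39; mL=-152/195, mR=-2/195; mL+mR=-154/195 → advance -1; mR−mL=10/13 → turn +1·90°
n=6: pose=(-7,-1,W); sL=15/29, sR=3/10; mL=-237/290, mR=-213/580; mL+mR=-687/580 → advance -1; mR−mL=9/20 → turn +1·90°
n=7: pose=(-6,-1,S); sL=60/61, sR=60/157; mL=-13080/9577, mR=-7590/9577; mL+mR=-20670/9577 → advance -1; mR−mL=90/157 → turn +1·90°

0 6/17 30/37 -732/629 33/629 -6 0 E
1 4/15 20/39 -152/195 -2/195 -7 0 N
2 15/29 3/10 -237/290 -213/580 -7 -1 W
3 60/61 60/157 -13080/9577 -7590/9577 -6 -1 S
4 6/17 30/37 -732/629 33/629 -6 0 E
5 4/15 20/39 -152/195 -2/195 -7 0 N
6 15/29 3/10 -237/290 -213/580 -7 -1 W
7 60/61 60/157 -13080/9577 -7590/9577 -6 -1 S
final -6 0 E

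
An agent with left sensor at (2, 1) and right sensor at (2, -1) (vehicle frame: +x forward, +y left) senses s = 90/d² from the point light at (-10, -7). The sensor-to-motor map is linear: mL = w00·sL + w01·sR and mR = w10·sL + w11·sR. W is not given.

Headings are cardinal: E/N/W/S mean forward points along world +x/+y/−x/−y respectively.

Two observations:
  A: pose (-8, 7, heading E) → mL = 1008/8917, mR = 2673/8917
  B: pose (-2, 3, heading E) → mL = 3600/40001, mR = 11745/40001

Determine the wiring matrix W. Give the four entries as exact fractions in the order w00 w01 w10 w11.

obs A: pose=(-8,7,E) → sL=90/241, sR=18/37, mL=1008/8917, mR=2673/8917
obs B: pose=(-2,3,E) → sL=90/221, sR=90/181, mL=3600/40001, mR=11745/40001
sensor matrix S = [[90/241, 18/37], [90/221, 90/181]]; det S = -4432320/356688917
solve [mL_A; mL_B] = S·[w00; w01] and [mR_A; mR_B] = S·[w10; w11]:
  w00 = -1, w01 = 1, w10 = -1/2, w11 = 1

-1 1 -1/2 1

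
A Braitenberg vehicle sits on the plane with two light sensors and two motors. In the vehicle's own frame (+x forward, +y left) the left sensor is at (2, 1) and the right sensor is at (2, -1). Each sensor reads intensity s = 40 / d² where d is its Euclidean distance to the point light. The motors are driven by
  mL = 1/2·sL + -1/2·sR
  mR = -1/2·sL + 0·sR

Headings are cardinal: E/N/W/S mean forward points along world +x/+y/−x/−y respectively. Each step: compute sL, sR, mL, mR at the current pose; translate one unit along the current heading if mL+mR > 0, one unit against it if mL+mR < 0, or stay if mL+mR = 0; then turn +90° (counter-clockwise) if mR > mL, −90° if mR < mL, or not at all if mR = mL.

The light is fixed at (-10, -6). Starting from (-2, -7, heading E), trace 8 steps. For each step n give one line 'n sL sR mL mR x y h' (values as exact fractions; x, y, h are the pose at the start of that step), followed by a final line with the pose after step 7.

n=0: pose=(-2,-7,E); sL=2/5, sR=5/13; mL=1/130, mR=-1/5; mL+mR=-5/26 → advance -1; mR−mL=-27/130 → turn -1·90°
n=1: pose=(-3,-7,S); sL=40/73, sR=8/9; mL=-112/657, mR=-20/73; mL+mR=-4/9 → advance -1; mR−mL=-68/657 → turn -1·90°
n=2: pose=(-3,-6,W); sL=20/13, sR=20/13; mL=0, mR=-10/13; mL+mR=-10/13 → advance -1; mR−mL=-10/13 → turn -1·90°
n=3: pose=(-2,-6,N); sL=40/53, sR=8/17; mL=128/901, mR=-20/53; mL+mR=-4/17 → advance -1; mR−mL=-468/901 → turn -1·90°
n=4: pose=(-2,-7,E); sL=2/5, sR=5/13; mL=1/130, mR=-1/5; mL+mR=-5/26 → advance -1; mR−mL=-27/130 → turn -1·90°
n=5: pose=(-3,-7,S); sL=40/73, sR=8/9; mL=-112/657, mR=-20/73; mL+mR=-4/9 → advance -1; mR−mL=-68/657 → turn -1·90°
n=6: pose=(-3,-6,W); sL=20/13, sR=20/13; mL=0, mR=-10/13; mL+mR=-10/13 → advance -1; mR−mL=-10/13 → turn -1·90°
n=7: pose=(-2,-6,N); sL=40/53, sR=8/17; mL=128/901, mR=-20/53; mL+mR=-4/17 → advance -1; mR−mL=-468/901 → turn -1·90°

0 2/5 5/13 1/130 -1/5 -2 -7 E
1 40/73 8/9 -112/657 -20/73 -3 -7 S
2 20/13 20/13 0 -10/13 -3 -6 W
3 40/53 8/17 128/901 -20/53 -2 -6 N
4 2/5 5/13 1/130 -1/5 -2 -7 E
5 40/73 8/9 -112/657 -20/73 -3 -7 S
6 20/13 20/13 0 -10/13 -3 -6 W
7 40/53 8/17 128/901 -20/53 -2 -6 N
final -2 -7 E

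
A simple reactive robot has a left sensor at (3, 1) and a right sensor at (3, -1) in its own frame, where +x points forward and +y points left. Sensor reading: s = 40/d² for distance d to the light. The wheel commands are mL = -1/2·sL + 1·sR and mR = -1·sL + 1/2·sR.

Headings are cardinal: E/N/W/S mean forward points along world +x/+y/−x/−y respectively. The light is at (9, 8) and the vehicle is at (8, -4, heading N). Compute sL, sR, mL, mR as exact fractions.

left sensor world pos  = (7, -1); dL² = 85
right sensor world pos = (9, -1); dR² = 81
sL = 40/85 = 8/17
sR = 40/81 = 40/81
mL = -1/2·sL + 1·sR = 356/1377
mR = -1·sL + 1/2·sR = -308/1377

8/17 40/81 356/1377 -308/1377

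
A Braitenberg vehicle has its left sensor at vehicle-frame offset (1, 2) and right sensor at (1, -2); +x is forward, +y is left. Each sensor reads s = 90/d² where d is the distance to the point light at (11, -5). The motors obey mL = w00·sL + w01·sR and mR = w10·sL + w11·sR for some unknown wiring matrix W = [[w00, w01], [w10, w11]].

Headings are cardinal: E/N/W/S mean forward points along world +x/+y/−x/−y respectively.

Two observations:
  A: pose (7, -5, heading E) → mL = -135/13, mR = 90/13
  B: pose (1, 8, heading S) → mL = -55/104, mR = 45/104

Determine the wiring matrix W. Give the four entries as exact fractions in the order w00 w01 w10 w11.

-1/2 -1 1 0

obs A: pose=(7,-5,E) → sL=90/13, sR=90/13, mL=-135/13, mR=90/13
obs B: pose=(1,8,S) → sL=45/104, sR=5/16, mL=-55/104, mR=45/104
sensor matrix S = [[90/13, 90/13], [45/104, 5/16]]; det S = -1125/1352
solve [mL_A; mL_B] = S·[w00; w01] and [mR_A; mR_B] = S·[w10; w11]:
  w00 = -1/2, w01 = -1, w10 = 1, w11 = 0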